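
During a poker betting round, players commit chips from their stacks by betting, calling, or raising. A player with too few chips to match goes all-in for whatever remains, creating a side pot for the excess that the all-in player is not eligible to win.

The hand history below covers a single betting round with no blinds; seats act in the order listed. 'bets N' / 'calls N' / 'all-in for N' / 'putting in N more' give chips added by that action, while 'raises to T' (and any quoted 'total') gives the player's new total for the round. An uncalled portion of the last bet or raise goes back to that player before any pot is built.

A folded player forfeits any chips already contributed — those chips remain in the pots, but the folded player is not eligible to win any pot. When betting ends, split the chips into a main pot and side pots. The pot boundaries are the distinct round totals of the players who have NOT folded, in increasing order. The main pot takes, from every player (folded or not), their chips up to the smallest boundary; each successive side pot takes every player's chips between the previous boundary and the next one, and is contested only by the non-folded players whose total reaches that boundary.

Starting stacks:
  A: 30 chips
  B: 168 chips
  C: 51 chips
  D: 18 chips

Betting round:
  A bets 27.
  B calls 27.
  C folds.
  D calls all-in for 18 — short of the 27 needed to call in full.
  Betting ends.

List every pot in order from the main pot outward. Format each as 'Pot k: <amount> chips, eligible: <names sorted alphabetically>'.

Pot 1: 54 chips, eligible: A, B, D
Pot 2: 18 chips, eligible: A, B

Derivation:
Contributions: A=27, B=27, D=18
Folded: C
Pot levels (distinct totals of non-folded players): 18, 27
Layer 1-18: 18 each from A, B, D = 18*3 = 54 chips; eligible A, B, D
Layer 19-27: 9 each from A, B = 9*2 = 18 chips; eligible A, B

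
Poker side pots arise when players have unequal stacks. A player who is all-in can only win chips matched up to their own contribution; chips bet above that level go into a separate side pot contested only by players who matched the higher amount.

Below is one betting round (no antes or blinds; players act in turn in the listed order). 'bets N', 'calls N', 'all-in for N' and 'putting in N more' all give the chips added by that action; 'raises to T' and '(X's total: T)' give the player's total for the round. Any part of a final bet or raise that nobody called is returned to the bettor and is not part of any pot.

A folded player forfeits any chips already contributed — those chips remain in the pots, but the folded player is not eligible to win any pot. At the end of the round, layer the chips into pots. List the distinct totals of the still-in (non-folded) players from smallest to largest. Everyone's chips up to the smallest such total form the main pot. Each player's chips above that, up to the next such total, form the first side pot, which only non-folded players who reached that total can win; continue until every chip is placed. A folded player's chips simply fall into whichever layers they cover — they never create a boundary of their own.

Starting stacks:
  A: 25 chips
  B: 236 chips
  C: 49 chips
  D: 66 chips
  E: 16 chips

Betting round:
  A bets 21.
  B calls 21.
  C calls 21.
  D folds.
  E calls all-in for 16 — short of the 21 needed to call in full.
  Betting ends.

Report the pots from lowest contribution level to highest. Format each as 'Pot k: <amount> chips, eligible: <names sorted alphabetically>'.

Pot 1: 64 chips, eligible: A, B, C, E
Pot 2: 15 chips, eligible: A, B, C

Derivation:
Contributions: A=21, B=21, C=21, E=16
Folded: D
Pot levels (distinct totals of non-folded players): 16, 21
Layer 1-16: 16 each from A, B, C, E = 16*4 = 64 chips; eligible A, B, C, E
Layer 17-21: 5 each from A, B, C = 5*3 = 15 chips; eligible A, B, C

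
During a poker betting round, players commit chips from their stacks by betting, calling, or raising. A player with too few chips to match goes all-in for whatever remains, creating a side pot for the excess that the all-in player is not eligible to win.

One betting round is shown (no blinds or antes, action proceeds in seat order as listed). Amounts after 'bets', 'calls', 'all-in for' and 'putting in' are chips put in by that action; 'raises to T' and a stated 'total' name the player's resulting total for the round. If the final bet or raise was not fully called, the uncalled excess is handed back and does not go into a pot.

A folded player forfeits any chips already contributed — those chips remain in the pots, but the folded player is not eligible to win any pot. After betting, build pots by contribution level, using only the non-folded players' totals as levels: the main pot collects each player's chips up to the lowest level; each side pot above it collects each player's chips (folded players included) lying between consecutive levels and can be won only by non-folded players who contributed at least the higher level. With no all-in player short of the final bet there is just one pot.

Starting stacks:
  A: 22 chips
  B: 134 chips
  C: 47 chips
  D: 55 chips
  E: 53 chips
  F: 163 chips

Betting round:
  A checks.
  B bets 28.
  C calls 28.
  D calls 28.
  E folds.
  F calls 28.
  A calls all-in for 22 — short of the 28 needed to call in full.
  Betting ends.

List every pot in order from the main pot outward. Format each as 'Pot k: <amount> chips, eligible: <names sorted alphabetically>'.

Contributions: A=22, B=28, C=28, D=28, F=28
Folded: E
Pot levels (distinct totals of non-folded players): 22, 28
Layer 1-22: 22 each from A, B, C, D, F = 22*5 = 110 chips; eligible A, B, C, D, F
Layer 23-28: 6 each from B, C, D, F = 6*4 = 24 chips; eligible B, C, D, F

Pot 1: 110 chips, eligible: A, B, C, D, F
Pot 2: 24 chips, eligible: B, C, D, F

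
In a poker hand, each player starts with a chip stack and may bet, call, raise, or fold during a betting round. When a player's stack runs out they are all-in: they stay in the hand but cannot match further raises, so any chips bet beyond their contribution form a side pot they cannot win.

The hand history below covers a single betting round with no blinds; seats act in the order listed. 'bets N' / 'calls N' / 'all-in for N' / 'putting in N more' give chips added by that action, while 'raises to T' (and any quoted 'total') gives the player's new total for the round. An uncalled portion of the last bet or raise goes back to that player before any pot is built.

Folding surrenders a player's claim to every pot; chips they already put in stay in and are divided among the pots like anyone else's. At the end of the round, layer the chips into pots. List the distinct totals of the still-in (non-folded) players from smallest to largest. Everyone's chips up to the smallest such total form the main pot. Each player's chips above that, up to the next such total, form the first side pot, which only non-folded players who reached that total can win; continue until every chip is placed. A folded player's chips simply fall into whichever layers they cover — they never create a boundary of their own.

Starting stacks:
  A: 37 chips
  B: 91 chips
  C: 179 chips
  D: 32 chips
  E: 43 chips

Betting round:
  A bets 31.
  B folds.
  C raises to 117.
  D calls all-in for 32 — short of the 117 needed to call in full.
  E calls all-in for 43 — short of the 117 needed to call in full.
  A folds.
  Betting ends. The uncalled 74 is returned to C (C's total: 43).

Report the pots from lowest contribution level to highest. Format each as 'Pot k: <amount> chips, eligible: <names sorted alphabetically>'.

Contributions (after 74 returned to C): A=31, C=43, D=32, E=43
Folded: A, B
Pot levels (distinct totals of non-folded players): 32, 43
Layer 1-32: A 31 + C 32 + D 32 + E 32 = 127 chips; eligible C, D, E
Layer 33-43: 11 each from C, E = 11*2 = 22 chips; eligible C, E

Pot 1: 127 chips, eligible: C, D, E
Pot 2: 22 chips, eligible: C, E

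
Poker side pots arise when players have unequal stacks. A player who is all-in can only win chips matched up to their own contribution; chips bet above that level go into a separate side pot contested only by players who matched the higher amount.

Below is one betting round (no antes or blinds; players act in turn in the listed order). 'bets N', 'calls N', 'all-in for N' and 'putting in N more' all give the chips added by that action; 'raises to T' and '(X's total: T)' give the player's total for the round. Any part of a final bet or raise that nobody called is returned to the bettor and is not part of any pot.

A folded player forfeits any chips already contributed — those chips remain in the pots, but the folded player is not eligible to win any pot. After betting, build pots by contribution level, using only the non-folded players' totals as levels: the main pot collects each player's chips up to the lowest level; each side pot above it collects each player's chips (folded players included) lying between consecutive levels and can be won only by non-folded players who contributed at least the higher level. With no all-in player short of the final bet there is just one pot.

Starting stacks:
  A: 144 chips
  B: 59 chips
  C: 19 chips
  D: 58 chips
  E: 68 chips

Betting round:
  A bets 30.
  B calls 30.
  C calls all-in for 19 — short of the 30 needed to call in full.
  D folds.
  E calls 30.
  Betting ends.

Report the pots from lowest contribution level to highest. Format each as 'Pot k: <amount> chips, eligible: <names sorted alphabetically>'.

Pot 1: 76 chips, eligible: A, B, C, E
Pot 2: 33 chips, eligible: A, B, E

Derivation:
Contributions: A=30, B=30, C=19, E=30
Folded: D
Pot levels (distinct totals of non-folded players): 19, 30
Layer 1-19: 19 each from A, B, C, E = 19*4 = 76 chips; eligible A, B, C, E
Layer 20-30: 11 each from A, B, E = 11*3 = 33 chips; eligible A, B, E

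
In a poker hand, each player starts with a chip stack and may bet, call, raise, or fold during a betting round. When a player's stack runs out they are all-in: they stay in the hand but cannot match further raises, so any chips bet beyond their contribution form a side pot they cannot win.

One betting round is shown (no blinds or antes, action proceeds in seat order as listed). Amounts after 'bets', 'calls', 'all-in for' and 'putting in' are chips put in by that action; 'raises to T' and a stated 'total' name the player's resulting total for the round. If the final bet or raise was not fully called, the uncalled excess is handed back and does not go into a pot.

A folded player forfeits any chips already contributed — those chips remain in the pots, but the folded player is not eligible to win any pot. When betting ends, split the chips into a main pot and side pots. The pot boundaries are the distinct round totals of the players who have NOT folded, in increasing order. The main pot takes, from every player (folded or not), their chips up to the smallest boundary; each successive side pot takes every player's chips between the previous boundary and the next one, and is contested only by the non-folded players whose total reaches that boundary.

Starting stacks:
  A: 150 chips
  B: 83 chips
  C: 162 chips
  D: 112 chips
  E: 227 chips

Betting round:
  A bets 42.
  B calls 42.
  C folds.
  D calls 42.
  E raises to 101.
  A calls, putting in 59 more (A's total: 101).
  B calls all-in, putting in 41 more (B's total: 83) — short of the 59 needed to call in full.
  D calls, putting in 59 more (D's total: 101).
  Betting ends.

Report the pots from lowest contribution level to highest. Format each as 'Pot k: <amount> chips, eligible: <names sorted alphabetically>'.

Pot 1: 332 chips, eligible: A, B, D, E
Pot 2: 54 chips, eligible: A, D, E

Derivation:
Contributions: A=101, B=83, D=101, E=101
Folded: C
Pot levels (distinct totals of non-folded players): 83, 101
Layer 1-83: 83 each from A, B, D, E = 83*4 = 332 chips; eligible A, B, D, E
Layer 84-101: 18 each from A, D, E = 18*3 = 54 chips; eligible A, D, E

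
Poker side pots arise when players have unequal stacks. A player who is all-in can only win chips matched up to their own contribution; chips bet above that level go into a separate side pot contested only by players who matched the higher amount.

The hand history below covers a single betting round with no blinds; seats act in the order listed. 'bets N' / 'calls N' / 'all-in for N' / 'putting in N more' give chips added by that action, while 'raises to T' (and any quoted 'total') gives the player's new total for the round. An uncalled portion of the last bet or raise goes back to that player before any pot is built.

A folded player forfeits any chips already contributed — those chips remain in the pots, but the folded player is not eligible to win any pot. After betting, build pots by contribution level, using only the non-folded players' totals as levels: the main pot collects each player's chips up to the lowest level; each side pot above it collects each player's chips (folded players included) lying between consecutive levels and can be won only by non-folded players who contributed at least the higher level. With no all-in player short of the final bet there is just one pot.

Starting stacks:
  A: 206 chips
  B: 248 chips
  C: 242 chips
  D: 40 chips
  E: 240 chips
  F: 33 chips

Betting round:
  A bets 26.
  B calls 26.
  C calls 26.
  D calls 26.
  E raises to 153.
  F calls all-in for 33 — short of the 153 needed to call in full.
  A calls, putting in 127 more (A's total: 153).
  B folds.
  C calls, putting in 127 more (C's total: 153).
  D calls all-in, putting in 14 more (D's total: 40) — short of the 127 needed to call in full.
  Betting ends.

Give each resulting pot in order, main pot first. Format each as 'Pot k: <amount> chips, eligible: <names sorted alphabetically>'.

Pot 1: 191 chips, eligible: A, C, D, E, F
Pot 2: 28 chips, eligible: A, C, D, E
Pot 3: 339 chips, eligible: A, C, E

Derivation:
Contributions: A=153, B=26, C=153, D=40, E=153, F=33
Folded: B
Pot levels (distinct totals of non-folded players): 33, 40, 153
Layer 1-33: A 33 + B 26 + C 33 + D 33 + E 33 + F 33 = 191 chips; eligible A, C, D, E, F
Layer 34-40: 7 each from A, C, D, E = 7*4 = 28 chips; eligible A, C, D, E
Layer 41-153: 113 each from A, C, E = 113*3 = 339 chips; eligible A, C, E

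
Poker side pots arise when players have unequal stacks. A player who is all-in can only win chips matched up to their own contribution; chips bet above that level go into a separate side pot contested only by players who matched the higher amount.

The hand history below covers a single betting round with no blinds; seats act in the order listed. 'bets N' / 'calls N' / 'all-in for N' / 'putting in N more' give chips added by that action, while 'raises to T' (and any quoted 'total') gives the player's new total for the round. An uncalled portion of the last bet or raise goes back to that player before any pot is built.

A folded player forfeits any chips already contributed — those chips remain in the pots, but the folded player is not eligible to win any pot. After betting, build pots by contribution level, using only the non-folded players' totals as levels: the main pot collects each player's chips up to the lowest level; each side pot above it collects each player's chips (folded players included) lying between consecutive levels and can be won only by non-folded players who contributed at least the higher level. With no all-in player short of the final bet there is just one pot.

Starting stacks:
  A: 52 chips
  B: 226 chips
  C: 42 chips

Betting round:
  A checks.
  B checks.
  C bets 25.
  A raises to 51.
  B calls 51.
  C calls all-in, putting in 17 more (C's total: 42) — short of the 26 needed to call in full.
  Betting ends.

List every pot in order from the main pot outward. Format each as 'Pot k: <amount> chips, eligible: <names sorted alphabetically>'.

Contributions: A=51, B=51, C=42
Pot levels (distinct totals of non-folded players): 42, 51
Layer 1-42: 42 each from A, B, C = 42*3 = 126 chips; eligible A, B, C
Layer 43-51: 9 each from A, B = 9*2 = 18 chips; eligible A, B

Pot 1: 126 chips, eligible: A, B, C
Pot 2: 18 chips, eligible: A, B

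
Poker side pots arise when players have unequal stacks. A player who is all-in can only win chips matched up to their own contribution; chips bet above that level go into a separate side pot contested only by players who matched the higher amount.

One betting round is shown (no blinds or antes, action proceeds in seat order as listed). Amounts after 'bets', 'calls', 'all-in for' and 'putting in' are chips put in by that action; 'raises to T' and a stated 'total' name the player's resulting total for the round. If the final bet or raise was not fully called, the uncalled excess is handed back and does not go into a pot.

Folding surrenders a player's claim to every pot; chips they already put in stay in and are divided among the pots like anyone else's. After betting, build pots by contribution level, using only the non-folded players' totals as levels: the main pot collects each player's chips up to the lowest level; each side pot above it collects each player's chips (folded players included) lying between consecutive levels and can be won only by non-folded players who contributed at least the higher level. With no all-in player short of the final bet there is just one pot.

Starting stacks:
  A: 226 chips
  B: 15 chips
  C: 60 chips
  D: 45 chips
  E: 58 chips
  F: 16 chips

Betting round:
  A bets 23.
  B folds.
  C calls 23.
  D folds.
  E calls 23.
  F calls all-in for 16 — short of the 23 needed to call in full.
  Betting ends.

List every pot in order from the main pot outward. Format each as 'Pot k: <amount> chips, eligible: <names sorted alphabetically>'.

Pot 1: 64 chips, eligible: A, C, E, F
Pot 2: 21 chips, eligible: A, C, E

Derivation:
Contributions: A=23, C=23, E=23, F=16
Folded: B, D
Pot levels (distinct totals of non-folded players): 16, 23
Layer 1-16: 16 each from A, C, E, F = 16*4 = 64 chips; eligible A, C, E, F
Layer 17-23: 7 each from A, C, E = 7*3 = 21 chips; eligible A, C, E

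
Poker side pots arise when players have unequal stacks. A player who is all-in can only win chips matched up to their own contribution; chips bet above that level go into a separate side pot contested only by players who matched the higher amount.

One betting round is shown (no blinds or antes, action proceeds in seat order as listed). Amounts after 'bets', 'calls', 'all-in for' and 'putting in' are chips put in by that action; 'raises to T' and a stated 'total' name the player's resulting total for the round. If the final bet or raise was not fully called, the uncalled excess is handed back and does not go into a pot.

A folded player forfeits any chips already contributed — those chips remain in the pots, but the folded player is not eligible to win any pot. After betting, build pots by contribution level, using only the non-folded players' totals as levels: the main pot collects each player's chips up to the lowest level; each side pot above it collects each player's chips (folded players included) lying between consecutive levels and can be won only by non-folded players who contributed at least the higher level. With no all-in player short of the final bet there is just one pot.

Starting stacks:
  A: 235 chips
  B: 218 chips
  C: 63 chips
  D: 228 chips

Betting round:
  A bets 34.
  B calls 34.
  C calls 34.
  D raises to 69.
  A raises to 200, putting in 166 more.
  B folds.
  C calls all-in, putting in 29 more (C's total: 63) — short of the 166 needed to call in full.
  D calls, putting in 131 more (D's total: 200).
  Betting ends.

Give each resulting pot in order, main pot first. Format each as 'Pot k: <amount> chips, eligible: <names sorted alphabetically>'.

Contributions: A=200, B=34, C=63, D=200
Folded: B
Pot levels (distinct totals of non-folded players): 63, 200
Layer 1-63: A 63 + B 34 + C 63 + D 63 = 223 chips; eligible A, C, D
Layer 64-200: 137 each from A, D = 137*2 = 274 chips; eligible A, D

Pot 1: 223 chips, eligible: A, C, D
Pot 2: 274 chips, eligible: A, D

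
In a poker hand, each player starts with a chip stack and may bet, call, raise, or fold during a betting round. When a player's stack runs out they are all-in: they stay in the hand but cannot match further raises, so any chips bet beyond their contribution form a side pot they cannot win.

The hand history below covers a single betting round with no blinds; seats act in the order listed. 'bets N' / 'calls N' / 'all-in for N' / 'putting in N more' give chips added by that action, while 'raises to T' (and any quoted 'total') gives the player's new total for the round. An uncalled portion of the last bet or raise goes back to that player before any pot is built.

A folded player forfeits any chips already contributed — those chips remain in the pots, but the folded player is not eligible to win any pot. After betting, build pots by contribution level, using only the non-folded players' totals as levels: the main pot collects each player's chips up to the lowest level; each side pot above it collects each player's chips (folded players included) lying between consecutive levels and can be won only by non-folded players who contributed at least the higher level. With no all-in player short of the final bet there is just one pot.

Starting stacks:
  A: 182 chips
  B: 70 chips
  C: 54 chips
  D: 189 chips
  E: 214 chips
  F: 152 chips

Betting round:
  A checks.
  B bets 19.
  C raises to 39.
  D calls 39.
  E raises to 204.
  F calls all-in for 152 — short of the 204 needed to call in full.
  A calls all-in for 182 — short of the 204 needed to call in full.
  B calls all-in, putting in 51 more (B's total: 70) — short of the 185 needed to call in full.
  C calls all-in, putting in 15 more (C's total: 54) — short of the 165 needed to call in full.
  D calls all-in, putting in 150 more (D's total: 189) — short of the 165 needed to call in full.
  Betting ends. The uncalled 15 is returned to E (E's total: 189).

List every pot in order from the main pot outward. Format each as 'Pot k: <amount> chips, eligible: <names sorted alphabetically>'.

Pot 1: 324 chips, eligible: A, B, C, D, E, F
Pot 2: 80 chips, eligible: A, B, D, E, F
Pot 3: 328 chips, eligible: A, D, E, F
Pot 4: 90 chips, eligible: A, D, E
Pot 5: 14 chips, eligible: D, E

Derivation:
Contributions (after 15 returned to E): A=182, B=70, C=54, D=189, E=189, F=152
Pot levels (distinct totals of non-folded players): 54, 70, 152, 182, 189
Layer 1-54: 54 each from A, B, C, D, E, F = 54*6 = 324 chips; eligible A, B, C, D, E, F
Layer 55-70: 16 each from A, B, D, E, F = 16*5 = 80 chips; eligible A, B, D, E, F
Layer 71-152: 82 each from A, D, E, F = 82*4 = 328 chips; eligible A, D, E, F
Layer 153-182: 30 each from A, D, E = 30*3 = 90 chips; eligible A, D, E
Layer 183-189: 7 each from D, E = 7*2 = 14 chips; eligible D, E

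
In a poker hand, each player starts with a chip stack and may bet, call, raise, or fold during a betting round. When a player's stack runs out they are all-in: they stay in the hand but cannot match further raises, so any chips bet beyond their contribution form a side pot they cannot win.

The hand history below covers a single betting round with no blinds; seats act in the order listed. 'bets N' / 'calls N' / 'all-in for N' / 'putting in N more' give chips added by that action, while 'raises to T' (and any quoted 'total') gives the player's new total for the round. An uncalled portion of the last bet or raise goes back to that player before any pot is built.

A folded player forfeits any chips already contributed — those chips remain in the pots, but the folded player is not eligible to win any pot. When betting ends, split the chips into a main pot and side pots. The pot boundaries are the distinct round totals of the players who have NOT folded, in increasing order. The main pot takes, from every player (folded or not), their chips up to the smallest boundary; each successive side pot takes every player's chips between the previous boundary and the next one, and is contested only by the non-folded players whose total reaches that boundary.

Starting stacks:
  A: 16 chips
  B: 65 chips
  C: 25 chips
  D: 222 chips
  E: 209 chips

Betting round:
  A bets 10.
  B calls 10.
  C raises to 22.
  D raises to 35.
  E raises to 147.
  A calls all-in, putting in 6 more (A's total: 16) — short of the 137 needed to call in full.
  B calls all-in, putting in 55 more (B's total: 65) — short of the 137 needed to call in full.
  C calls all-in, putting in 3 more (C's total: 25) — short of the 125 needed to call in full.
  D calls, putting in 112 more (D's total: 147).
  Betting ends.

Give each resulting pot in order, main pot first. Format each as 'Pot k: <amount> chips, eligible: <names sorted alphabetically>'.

Pot 1: 80 chips, eligible: A, B, C, D, E
Pot 2: 36 chips, eligible: B, C, D, E
Pot 3: 120 chips, eligible: B, D, E
Pot 4: 164 chips, eligible: D, E

Derivation:
Contributions: A=16, B=65, C=25, D=147, E=147
Pot levels (distinct totals of non-folded players): 16, 25, 65, 147
Layer 1-16: 16 each from A, B, C, D, E = 16*5 = 80 chips; eligible A, B, C, D, E
Layer 17-25: 9 each from B, C, D, E = 9*4 = 36 chips; eligible B, C, D, E
Layer 26-65: 40 each from B, D, E = 40*3 = 120 chips; eligible B, D, E
Layer 66-147: 82 each from D, E = 82*2 = 164 chips; eligible D, E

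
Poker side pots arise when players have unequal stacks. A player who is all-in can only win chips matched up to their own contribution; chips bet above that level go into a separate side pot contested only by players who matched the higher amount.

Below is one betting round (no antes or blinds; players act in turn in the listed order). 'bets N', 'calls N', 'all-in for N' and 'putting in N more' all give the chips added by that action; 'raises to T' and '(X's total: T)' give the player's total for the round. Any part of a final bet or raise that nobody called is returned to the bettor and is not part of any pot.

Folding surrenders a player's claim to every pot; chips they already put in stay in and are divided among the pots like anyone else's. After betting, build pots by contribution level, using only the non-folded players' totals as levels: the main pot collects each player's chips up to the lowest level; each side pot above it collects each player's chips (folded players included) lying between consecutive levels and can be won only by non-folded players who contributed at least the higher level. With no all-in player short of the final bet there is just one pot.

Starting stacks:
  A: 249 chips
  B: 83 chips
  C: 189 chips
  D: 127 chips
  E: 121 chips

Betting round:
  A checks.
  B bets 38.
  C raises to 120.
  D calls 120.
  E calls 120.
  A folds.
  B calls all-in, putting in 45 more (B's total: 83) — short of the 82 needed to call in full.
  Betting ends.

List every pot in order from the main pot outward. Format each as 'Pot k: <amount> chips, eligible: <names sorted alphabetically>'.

Pot 1: 332 chips, eligible: B, C, D, E
Pot 2: 111 chips, eligible: C, D, E

Derivation:
Contributions: B=83, C=120, D=120, E=120
Folded: A
Pot levels (distinct totals of non-folded players): 83, 120
Layer 1-83: 83 each from B, C, D, E = 83*4 = 332 chips; eligible B, C, D, E
Layer 84-120: 37 each from C, D, E = 37*3 = 111 chips; eligible C, D, E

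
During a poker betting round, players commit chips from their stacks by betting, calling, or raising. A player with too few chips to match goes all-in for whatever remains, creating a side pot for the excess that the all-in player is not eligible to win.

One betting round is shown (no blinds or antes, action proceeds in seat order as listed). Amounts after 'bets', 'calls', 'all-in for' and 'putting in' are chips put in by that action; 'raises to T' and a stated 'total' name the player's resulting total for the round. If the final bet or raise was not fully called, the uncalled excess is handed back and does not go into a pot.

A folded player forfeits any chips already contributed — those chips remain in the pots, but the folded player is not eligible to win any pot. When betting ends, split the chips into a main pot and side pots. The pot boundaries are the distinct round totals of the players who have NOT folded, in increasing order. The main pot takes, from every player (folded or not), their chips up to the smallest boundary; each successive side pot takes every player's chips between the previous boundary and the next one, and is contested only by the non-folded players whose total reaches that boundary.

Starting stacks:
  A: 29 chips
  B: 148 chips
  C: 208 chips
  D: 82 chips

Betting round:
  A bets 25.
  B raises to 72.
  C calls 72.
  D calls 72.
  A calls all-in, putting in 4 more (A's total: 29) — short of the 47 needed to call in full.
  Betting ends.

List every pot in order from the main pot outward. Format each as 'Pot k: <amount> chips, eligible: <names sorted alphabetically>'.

Pot 1: 116 chips, eligible: A, B, C, D
Pot 2: 129 chips, eligible: B, C, D

Derivation:
Contributions: A=29, B=72, C=72, D=72
Pot levels (distinct totals of non-folded players): 29, 72
Layer 1-29: 29 each from A, B, C, D = 29*4 = 116 chips; eligible A, B, C, D
Layer 30-72: 43 each from B, C, D = 43*3 = 129 chips; eligible B, C, D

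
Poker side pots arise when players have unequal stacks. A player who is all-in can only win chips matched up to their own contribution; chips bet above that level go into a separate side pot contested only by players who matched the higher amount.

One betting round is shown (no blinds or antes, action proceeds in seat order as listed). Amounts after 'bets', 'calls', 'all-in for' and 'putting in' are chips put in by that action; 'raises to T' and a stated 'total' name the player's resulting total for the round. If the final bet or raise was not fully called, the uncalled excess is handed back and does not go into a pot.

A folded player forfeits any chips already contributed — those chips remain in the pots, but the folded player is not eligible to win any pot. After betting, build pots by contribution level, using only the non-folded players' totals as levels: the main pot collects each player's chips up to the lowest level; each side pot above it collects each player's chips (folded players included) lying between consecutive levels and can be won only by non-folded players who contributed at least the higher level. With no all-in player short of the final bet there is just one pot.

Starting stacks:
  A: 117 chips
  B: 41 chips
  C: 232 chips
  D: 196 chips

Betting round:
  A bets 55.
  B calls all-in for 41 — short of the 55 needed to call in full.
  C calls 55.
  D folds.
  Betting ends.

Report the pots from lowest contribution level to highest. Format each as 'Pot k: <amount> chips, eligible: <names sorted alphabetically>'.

Pot 1: 123 chips, eligible: A, B, C
Pot 2: 28 chips, eligible: A, C

Derivation:
Contributions: A=55, B=41, C=55
Folded: D
Pot levels (distinct totals of non-folded players): 41, 55
Layer 1-41: 41 each from A, B, C = 41*3 = 123 chips; eligible A, B, C
Layer 42-55: 14 each from A, C = 14*2 = 28 chips; eligible A, C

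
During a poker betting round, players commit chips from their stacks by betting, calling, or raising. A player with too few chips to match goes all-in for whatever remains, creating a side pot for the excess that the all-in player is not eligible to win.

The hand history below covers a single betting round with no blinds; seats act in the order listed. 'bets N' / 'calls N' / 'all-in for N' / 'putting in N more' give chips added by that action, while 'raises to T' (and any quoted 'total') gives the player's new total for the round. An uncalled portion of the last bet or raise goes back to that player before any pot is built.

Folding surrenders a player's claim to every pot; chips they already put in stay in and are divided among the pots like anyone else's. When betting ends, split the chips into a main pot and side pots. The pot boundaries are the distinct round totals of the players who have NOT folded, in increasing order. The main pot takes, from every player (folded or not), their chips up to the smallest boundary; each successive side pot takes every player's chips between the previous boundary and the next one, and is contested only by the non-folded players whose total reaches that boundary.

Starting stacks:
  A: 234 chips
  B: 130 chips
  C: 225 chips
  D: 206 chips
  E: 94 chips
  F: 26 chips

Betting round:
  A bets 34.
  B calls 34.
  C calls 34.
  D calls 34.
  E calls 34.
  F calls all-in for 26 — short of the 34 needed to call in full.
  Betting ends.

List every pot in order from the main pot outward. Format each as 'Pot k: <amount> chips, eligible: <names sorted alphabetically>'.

Pot 1: 156 chips, eligible: A, B, C, D, E, F
Pot 2: 40 chips, eligible: A, B, C, D, E

Derivation:
Contributions: A=34, B=34, C=34, D=34, E=34, F=26
Pot levels (distinct totals of non-folded players): 26, 34
Layer 1-26: 26 each from A, B, C, D, E, F = 26*6 = 156 chips; eligible A, B, C, D, E, F
Layer 27-34: 8 each from A, B, C, D, E = 8*5 = 40 chips; eligible A, B, C, D, E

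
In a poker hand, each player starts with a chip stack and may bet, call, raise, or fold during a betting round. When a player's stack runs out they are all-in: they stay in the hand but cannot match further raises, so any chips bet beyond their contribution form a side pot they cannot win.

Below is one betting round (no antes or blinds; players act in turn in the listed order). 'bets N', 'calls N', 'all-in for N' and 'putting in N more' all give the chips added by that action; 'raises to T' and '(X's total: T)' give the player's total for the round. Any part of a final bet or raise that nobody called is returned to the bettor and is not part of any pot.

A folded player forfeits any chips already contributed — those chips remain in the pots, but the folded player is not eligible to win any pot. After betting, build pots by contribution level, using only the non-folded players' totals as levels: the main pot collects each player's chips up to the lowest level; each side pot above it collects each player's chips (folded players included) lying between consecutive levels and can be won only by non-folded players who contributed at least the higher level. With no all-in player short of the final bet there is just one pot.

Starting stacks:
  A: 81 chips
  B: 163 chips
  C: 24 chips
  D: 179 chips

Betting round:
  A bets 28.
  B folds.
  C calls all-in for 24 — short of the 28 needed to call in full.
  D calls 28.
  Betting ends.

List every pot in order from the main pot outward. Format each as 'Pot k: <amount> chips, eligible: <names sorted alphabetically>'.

Pot 1: 72 chips, eligible: A, C, D
Pot 2: 8 chips, eligible: A, D

Derivation:
Contributions: A=28, C=24, D=28
Folded: B
Pot levels (distinct totals of non-folded players): 24, 28
Layer 1-24: 24 each from A, C, D = 24*3 = 72 chips; eligible A, C, D
Layer 25-28: 4 each from A, D = 4*2 = 8 chips; eligible A, D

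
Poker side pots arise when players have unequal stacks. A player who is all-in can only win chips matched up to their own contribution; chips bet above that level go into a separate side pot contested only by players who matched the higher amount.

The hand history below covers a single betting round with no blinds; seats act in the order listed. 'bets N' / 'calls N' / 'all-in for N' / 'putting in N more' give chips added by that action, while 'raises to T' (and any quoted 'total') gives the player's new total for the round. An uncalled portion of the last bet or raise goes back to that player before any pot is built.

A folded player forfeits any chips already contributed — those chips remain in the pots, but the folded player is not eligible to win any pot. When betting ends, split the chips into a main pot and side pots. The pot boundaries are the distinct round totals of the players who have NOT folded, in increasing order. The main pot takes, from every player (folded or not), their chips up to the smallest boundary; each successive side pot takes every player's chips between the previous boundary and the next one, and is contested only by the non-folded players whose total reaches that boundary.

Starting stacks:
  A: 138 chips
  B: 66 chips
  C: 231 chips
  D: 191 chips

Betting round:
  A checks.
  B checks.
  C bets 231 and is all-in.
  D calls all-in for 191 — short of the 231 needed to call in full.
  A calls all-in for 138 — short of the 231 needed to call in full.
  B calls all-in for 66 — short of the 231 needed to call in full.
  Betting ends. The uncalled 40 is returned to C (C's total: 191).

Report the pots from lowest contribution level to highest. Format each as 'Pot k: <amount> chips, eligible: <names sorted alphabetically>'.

Contributions (after 40 returned to C): A=138, B=66, C=191, D=191
Pot levels (distinct totals of non-folded players): 66, 138, 191
Layer 1-66: 66 each from A, B, C, D = 66*4 = 264 chips; eligible A, B, C, D
Layer 67-138: 72 each from A, C, D = 72*3 = 216 chips; eligible A, C, D
Layer 139-191: 53 each from C, D = 53*2 = 106 chips; eligible C, D

Pot 1: 264 chips, eligible: A, B, C, D
Pot 2: 216 chips, eligible: A, C, D
Pot 3: 106 chips, eligible: C, D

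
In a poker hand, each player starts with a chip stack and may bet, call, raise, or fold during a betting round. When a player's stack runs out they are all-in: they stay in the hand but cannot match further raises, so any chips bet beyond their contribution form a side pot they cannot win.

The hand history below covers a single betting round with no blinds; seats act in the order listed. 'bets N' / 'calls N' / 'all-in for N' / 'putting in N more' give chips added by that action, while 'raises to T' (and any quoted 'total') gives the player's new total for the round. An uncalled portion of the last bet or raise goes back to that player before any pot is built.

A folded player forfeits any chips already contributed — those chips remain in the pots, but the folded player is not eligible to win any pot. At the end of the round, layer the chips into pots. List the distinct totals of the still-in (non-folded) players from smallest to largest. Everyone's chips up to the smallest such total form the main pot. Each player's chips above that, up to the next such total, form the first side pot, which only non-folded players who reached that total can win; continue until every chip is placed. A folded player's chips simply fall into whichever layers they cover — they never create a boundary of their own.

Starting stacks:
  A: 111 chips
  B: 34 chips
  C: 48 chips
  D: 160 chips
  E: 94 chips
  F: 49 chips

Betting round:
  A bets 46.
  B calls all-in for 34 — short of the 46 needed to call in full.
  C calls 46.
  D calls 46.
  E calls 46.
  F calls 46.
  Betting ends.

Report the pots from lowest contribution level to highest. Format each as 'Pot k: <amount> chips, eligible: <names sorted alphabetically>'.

Pot 1: 204 chips, eligible: A, B, C, D, E, F
Pot 2: 60 chips, eligible: A, C, D, E, F

Derivation:
Contributions: A=46, B=34, C=46, D=46, E=46, F=46
Pot levels (distinct totals of non-folded players): 34, 46
Layer 1-34: 34 each from A, B, C, D, E, F = 34*6 = 204 chips; eligible A, B, C, D, E, F
Layer 35-46: 12 each from A, C, D, E, F = 12*5 = 60 chips; eligible A, C, D, E, F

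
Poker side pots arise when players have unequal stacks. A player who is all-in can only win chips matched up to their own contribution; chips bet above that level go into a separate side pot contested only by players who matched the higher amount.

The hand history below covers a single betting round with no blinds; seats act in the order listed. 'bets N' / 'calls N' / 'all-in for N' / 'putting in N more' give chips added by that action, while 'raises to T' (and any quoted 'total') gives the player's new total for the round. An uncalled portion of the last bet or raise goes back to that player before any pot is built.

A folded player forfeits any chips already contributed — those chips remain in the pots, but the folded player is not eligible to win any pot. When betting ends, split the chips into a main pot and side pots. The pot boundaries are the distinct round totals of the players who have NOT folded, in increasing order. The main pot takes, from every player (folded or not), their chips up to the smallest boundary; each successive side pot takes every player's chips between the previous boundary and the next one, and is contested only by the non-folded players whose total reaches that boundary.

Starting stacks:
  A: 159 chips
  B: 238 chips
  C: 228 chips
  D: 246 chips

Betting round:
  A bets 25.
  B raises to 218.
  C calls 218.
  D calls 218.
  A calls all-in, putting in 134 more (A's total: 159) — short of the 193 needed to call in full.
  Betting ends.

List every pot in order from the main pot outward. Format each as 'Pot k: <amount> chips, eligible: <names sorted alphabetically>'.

Contributions: A=159, B=218, C=218, D=218
Pot levels (distinct totals of non-folded players): 159, 218
Layer 1-159: 159 each from A, B, C, D = 159*4 = 636 chips; eligible A, B, C, D
Layer 160-218: 59 each from B, C, D = 59*3 = 177 chips; eligible B, C, D

Pot 1: 636 chips, eligible: A, B, C, D
Pot 2: 177 chips, eligible: B, C, D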